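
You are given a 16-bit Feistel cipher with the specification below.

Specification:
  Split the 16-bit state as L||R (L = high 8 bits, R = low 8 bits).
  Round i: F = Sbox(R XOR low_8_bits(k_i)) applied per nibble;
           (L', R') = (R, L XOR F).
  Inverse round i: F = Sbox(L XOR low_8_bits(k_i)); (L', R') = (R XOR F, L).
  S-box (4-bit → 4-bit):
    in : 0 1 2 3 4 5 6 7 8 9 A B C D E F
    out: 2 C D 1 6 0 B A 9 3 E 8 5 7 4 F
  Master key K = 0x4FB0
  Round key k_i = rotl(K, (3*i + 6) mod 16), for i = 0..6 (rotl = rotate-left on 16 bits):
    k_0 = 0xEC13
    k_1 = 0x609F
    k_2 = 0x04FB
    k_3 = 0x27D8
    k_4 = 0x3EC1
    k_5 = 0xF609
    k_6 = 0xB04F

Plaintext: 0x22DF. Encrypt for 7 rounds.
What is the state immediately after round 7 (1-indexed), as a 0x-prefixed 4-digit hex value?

s_0 = plaintext = 0x22DF
s_1 = Round(s_0, k_0) = 0xDF77
s_2 = Round(s_1, k_1) = 0x7796
s_3 = Round(s_2, k_2) = 0x96C0
s_4 = Round(s_3, k_3) = 0xC05F
s_5 = Round(s_4, k_4) = 0x5FF4
s_6 = Round(s_5, k_5) = 0xF4A8
s_7 = Round(s_6, k_6) = 0xA8BE

0xA8BE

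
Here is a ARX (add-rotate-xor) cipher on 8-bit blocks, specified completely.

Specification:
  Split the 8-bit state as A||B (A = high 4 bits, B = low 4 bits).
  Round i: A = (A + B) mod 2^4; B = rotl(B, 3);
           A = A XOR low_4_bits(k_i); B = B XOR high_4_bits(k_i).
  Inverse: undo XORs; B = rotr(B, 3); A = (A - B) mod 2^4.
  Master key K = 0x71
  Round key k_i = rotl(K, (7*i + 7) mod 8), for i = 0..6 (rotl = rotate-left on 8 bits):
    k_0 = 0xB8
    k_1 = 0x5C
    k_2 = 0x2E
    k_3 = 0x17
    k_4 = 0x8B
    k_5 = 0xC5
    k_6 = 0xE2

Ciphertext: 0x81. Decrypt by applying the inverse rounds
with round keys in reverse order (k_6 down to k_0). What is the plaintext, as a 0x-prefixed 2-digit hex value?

s_0 = ciphertext = 0x81
s_1 = InvRound(s_0, k_6) = 0xBF
s_2 = InvRound(s_1, k_5) = 0x86
s_3 = InvRound(s_2, k_4) = 0x6D
s_4 = InvRound(s_3, k_3) = 0x89
s_5 = InvRound(s_4, k_2) = 0xF7
s_6 = InvRound(s_5, k_1) = 0xF4
s_7 = InvRound(s_6, k_0) = 0x8F

0x8F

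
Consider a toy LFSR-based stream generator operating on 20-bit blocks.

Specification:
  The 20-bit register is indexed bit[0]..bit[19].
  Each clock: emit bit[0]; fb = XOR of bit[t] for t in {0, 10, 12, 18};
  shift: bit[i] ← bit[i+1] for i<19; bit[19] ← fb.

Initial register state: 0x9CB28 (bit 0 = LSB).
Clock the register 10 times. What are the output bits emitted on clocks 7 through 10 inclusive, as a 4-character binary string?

0011

reg_0 = 0x9CB28
clock 1: out=0, reg = 0x4E594
clock 2: out=0, reg = 0x272CA
clock 3: out=0, reg = 0x93965
clock 4: out=1, reg = 0x49CB2
clock 5: out=0, reg = 0xA4E59
clock 6: out=1, reg = 0x5272C
clock 7: out=0, reg = 0x29396
clock 8: out=0, reg = 0x949CB
clock 9: out=1, reg = 0xCA4E5
clock 10: out=1, reg = 0xE5272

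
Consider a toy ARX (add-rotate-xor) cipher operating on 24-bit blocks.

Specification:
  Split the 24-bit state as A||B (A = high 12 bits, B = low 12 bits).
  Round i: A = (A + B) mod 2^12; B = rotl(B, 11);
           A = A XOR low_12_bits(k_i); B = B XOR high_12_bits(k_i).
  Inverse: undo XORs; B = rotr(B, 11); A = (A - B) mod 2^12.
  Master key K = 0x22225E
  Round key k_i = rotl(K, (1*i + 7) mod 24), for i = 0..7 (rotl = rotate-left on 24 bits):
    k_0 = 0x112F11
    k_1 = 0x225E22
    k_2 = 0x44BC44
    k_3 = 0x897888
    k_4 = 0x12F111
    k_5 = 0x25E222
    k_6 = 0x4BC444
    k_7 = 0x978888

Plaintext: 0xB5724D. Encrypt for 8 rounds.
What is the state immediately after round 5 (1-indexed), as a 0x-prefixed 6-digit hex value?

0xC76EB1

s_0 = plaintext = 0xB5724D
s_1 = Round(s_0, k_0) = 0x2B5834
s_2 = Round(s_1, k_1) = 0x4CB63F
s_3 = Round(s_2, k_2) = 0x74EF54
s_4 = Round(s_3, k_3) = 0xE2AF3D
s_5 = Round(s_4, k_4) = 0xC76EB1
s_6 = Round(s_5, k_5) = 0x905D06
s_7 = Round(s_6, k_6) = 0x24F23F
s_8 = Round(s_7, k_7) = 0xC06067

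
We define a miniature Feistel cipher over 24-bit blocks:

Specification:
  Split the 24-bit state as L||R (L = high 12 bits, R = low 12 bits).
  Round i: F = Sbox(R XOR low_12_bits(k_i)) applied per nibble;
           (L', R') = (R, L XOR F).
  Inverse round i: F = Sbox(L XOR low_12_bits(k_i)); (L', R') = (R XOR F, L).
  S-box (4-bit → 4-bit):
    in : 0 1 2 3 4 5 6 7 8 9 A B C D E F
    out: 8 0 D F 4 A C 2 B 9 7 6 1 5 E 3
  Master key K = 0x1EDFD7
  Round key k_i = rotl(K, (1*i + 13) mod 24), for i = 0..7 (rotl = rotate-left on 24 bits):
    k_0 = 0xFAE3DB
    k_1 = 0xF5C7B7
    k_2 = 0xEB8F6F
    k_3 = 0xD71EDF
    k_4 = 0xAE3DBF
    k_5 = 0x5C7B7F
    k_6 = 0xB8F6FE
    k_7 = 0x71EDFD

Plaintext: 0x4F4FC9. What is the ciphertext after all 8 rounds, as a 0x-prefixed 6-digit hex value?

s_0 = plaintext = 0x4F4FC9
s_1 = Round(s_0, k_0) = 0xFC95F9
s_2 = Round(s_1, k_1) = 0x5F9287
s_3 = Round(s_2, k_2) = 0x287012
s_4 = Round(s_3, k_3) = 0x012C92
s_5 = Round(s_4, k_4) = 0xC920C7
s_6 = Round(s_5, k_5) = 0x0C7AF9
s_7 = Round(s_6, k_6) = 0xAF9145
s_8 = Round(s_7, k_7) = 0x145B92

0x145B92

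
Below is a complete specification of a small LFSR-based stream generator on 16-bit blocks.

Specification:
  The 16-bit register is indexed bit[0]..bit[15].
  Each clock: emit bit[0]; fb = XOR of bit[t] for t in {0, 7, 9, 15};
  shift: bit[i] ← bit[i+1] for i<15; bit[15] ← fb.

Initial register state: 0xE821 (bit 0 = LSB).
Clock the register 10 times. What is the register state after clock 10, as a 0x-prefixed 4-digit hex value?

reg_0 = 0xE821
clock 1: out=1, reg = 0x7410
clock 2: out=0, reg = 0x3A08
clock 3: out=0, reg = 0x9D04
clock 4: out=0, reg = 0xCE82
clock 5: out=0, reg = 0xE741
clock 6: out=1, reg = 0xF3A0
clock 7: out=0, reg = 0xF9D0
clock 8: out=0, reg = 0x7CE8
clock 9: out=0, reg = 0xBE74
clock 10: out=0, reg = 0x5F3A

0x5F3A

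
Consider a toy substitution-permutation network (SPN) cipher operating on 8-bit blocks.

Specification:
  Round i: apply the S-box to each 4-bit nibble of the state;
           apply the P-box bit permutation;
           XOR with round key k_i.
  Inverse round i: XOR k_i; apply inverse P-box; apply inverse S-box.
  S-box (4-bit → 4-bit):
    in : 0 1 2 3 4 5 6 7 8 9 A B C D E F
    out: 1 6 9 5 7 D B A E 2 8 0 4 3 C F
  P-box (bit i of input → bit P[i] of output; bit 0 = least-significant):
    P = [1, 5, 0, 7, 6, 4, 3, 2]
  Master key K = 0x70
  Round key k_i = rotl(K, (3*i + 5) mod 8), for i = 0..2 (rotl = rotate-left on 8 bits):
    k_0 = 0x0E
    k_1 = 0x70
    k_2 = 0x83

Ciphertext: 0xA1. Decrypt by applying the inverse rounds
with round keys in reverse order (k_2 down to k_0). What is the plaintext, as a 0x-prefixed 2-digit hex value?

s_0 = ciphertext = 0xA1
s_1 = InvRound(s_0, k_2) = 0xBD
s_2 = InvRound(s_1, k_1) = 0x5E
s_3 = InvRound(s_2, k_0) = 0xDB

0xDB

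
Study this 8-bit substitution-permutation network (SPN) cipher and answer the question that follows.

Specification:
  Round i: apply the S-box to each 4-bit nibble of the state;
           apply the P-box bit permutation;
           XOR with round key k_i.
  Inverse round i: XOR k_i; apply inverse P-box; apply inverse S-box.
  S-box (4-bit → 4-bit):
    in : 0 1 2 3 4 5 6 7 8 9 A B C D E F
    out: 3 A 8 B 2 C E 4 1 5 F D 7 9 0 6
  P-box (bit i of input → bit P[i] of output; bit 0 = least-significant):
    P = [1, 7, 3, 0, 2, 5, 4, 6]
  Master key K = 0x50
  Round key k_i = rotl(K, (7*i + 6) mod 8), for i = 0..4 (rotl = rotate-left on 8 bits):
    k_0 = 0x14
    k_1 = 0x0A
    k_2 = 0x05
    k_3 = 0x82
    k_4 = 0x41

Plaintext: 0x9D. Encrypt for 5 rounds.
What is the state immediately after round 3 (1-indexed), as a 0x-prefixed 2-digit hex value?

0x72

s_0 = plaintext = 0x9D
s_1 = Round(s_0, k_0) = 0x03
s_2 = Round(s_1, k_1) = 0xAD
s_3 = Round(s_2, k_2) = 0x72
s_4 = Round(s_3, k_3) = 0x93
s_5 = Round(s_4, k_4) = 0xD6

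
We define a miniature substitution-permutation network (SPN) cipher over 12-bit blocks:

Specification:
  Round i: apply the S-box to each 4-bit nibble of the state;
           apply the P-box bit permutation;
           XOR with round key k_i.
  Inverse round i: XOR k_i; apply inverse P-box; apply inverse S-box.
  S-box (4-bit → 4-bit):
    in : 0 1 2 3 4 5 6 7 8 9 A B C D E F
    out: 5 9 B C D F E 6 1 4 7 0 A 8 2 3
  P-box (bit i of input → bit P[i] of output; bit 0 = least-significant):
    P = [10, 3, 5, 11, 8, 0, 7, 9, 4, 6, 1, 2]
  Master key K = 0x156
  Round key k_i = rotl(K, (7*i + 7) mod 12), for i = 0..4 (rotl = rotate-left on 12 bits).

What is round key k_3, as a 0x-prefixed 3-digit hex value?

0x561

K = 0x156
k_0 = rotl(K, (7*0+7) mod 12) = rotl(K, 7) = 0xB0A
k_1 = rotl(K, (7*1+7) mod 12) = rotl(K, 2) = 0x558
k_2 = rotl(K, (7*2+7) mod 12) = rotl(K, 9) = 0xC2A
k_3 = rotl(K, (7*3+7) mod 12) = rotl(K, 4) = 0x561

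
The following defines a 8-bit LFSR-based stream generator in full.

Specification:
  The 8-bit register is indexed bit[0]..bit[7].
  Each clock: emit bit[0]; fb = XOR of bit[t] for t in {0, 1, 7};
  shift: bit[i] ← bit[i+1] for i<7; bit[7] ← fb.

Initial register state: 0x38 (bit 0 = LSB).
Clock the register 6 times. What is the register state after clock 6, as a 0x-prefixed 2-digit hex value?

0x70

reg_0 = 0x38
clock 1: out=0, reg = 0x1C
clock 2: out=0, reg = 0x0E
clock 3: out=0, reg = 0x87
clock 4: out=1, reg = 0xC3
clock 5: out=1, reg = 0xE1
clock 6: out=1, reg = 0x70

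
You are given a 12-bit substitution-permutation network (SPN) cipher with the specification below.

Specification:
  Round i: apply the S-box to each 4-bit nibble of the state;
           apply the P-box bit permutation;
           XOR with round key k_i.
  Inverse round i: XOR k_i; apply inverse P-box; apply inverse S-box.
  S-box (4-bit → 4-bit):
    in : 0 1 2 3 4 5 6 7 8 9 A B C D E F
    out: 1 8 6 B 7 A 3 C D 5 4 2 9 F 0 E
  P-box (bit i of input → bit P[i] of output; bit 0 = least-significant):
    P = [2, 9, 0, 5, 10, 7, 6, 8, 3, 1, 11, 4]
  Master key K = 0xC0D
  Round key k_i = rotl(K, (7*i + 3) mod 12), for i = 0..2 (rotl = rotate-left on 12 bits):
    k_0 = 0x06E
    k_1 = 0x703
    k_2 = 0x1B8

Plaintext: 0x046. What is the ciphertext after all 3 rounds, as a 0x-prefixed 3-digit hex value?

0x54F

s_0 = plaintext = 0x046
s_1 = Round(s_0, k_0) = 0x6A2
s_2 = Round(s_1, k_1) = 0x548
s_3 = Round(s_2, k_2) = 0x54F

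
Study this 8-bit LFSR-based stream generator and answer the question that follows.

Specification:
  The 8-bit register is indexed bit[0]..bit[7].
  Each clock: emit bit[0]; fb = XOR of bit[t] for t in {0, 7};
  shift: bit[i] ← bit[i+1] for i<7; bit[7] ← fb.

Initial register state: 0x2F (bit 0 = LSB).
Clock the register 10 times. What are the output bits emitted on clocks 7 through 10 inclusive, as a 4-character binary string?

reg_0 = 0x2F
clock 1: out=1, reg = 0x97
clock 2: out=1, reg = 0x4B
clock 3: out=1, reg = 0xA5
clock 4: out=1, reg = 0x52
clock 5: out=0, reg = 0x29
clock 6: out=1, reg = 0x94
clock 7: out=0, reg = 0xCA
clock 8: out=0, reg = 0xE5
clock 9: out=1, reg = 0x72
clock 10: out=0, reg = 0x39

0010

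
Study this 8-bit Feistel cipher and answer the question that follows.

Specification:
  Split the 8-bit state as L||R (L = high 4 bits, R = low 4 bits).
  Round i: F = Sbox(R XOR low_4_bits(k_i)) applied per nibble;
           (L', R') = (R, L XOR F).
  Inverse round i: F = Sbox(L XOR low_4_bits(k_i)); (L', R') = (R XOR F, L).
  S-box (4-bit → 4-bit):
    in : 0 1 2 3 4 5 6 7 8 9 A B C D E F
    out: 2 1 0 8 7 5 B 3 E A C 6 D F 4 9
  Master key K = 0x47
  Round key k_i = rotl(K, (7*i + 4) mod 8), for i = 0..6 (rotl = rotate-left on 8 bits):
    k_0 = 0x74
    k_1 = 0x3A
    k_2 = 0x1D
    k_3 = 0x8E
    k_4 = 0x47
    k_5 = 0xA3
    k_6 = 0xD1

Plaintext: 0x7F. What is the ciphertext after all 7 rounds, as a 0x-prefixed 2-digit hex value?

0x41

s_0 = plaintext = 0x7F
s_1 = Round(s_0, k_0) = 0xF1
s_2 = Round(s_1, k_1) = 0x19
s_3 = Round(s_2, k_2) = 0x96
s_4 = Round(s_3, k_3) = 0x67
s_5 = Round(s_4, k_4) = 0x74
s_6 = Round(s_5, k_5) = 0x44
s_7 = Round(s_6, k_6) = 0x41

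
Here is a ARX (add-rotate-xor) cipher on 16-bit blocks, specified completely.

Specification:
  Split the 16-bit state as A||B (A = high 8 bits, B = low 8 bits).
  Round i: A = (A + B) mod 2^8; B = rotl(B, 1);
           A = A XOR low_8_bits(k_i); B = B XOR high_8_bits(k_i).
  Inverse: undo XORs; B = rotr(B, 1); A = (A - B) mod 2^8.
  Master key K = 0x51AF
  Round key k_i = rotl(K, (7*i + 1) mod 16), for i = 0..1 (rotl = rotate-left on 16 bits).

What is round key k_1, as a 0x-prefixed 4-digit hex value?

0xAF51

K = 0x51AF
k_0 = rotl(K, (7*0+1) mod 16) = rotl(K, 1) = 0xA35E
k_1 = rotl(K, (7*1+1) mod 16) = rotl(K, 8) = 0xAF51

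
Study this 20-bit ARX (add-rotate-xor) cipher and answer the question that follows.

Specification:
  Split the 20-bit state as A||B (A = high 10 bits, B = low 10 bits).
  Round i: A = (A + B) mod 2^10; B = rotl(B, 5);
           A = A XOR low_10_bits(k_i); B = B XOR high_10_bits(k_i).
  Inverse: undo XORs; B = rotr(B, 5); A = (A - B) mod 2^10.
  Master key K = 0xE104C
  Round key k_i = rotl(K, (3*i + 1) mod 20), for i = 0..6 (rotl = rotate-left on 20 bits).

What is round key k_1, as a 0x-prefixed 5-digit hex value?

0x104CE

K = 0xE104C
k_0 = rotl(K, (3*0+1) mod 20) = rotl(K, 1) = 0xC2099
k_1 = rotl(K, (3*1+1) mod 20) = rotl(K, 4) = 0x104CE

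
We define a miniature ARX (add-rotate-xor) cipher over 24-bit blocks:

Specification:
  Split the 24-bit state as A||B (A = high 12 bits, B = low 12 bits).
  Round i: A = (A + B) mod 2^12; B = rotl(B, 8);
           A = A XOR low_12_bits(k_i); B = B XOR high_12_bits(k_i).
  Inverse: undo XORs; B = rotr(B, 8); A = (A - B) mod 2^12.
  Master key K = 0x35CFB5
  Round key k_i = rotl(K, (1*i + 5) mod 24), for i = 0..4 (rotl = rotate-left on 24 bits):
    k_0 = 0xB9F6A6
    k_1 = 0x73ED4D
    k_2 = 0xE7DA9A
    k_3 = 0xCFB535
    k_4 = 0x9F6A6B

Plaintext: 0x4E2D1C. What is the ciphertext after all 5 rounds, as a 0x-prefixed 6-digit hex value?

s_0 = plaintext = 0x4E2D1C
s_1 = Round(s_0, k_0) = 0x75874E
s_2 = Round(s_1, k_1) = 0x3EB94A
s_3 = Round(s_2, k_2) = 0x7AF4E9
s_4 = Round(s_3, k_3) = 0x9AD5B5
s_5 = Round(s_4, k_4) = 0x509CAD

0x509CAD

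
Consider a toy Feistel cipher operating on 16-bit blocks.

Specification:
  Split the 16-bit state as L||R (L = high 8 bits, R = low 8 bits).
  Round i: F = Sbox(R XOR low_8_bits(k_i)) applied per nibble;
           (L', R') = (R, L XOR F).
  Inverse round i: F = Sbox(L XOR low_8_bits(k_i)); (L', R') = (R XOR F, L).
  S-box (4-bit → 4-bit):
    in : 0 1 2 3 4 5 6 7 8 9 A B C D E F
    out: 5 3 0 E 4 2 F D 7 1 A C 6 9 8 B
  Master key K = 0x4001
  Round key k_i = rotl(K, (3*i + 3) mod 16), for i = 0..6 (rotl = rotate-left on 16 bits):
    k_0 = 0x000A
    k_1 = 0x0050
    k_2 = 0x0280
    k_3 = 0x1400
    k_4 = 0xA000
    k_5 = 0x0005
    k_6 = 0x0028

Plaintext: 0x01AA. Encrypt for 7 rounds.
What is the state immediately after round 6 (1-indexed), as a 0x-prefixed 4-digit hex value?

s_0 = plaintext = 0x01AA
s_1 = Round(s_0, k_0) = 0xAAA4
s_2 = Round(s_1, k_1) = 0xA41E
s_3 = Round(s_2, k_2) = 0x1EBC
s_4 = Round(s_3, k_3) = 0xBCD8
s_5 = Round(s_4, k_4) = 0xD82B
s_6 = Round(s_5, k_5) = 0x2BD0
s_7 = Round(s_6, k_6) = 0xD09C

0x2BD0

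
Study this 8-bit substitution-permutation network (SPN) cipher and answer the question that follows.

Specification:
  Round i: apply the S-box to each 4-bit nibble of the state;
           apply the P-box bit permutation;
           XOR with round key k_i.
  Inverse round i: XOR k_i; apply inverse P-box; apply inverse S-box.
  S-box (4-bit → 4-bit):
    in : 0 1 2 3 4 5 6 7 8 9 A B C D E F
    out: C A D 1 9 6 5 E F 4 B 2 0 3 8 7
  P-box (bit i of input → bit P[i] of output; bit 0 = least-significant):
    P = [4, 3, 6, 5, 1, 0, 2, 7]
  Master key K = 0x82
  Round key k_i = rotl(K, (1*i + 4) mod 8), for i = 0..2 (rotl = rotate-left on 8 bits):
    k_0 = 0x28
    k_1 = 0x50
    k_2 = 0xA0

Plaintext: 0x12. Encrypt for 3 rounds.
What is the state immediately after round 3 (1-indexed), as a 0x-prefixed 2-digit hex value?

s_0 = plaintext = 0x12
s_1 = Round(s_0, k_0) = 0xD9
s_2 = Round(s_1, k_1) = 0x13
s_3 = Round(s_2, k_2) = 0x31

0x31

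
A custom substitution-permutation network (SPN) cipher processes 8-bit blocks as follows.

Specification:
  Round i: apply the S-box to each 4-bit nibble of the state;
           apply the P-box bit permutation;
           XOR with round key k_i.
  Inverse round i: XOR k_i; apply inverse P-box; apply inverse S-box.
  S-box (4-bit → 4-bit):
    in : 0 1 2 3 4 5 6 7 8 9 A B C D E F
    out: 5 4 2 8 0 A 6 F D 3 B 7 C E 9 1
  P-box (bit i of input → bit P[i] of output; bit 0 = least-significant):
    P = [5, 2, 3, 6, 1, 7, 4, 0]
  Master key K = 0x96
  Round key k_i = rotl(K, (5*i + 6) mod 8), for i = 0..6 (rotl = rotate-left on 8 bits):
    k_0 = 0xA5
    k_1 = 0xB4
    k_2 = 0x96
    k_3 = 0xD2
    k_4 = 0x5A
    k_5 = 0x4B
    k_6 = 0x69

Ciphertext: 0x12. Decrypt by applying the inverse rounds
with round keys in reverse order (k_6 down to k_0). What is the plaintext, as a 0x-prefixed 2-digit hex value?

s_0 = ciphertext = 0x12
s_1 = InvRound(s_0, k_6) = 0x88
s_2 = InvRound(s_1, k_5) = 0xA3
s_3 = InvRound(s_2, k_4) = 0xD8
s_4 = InvRound(s_3, k_3) = 0xF1
s_5 = InvRound(s_4, k_2) = 0xEA
s_6 = InvRound(s_5, k_1) = 0x0D
s_7 = InvRound(s_6, k_0) = 0x20

0x20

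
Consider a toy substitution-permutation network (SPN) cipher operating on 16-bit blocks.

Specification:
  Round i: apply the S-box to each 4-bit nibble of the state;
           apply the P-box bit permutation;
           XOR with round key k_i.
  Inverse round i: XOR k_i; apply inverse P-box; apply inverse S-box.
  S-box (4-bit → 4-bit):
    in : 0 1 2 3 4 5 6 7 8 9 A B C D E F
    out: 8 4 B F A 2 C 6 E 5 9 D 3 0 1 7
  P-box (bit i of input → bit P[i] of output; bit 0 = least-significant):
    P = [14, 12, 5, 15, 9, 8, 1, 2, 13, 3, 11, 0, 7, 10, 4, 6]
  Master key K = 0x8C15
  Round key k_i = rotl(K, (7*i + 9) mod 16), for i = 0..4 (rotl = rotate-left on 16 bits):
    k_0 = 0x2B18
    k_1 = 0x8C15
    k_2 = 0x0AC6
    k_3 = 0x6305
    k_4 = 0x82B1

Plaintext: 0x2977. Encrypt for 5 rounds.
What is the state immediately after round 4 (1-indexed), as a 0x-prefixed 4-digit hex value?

0xAD50

s_0 = plaintext = 0x2977
s_1 = Round(s_0, k_0) = 0x16FA
s_2 = Round(s_1, k_1) = 0x4706
s_3 = Round(s_2, k_2) = 0x86AA
s_4 = Round(s_3, k_3) = 0xAD50
s_5 = Round(s_4, k_4) = 0x0371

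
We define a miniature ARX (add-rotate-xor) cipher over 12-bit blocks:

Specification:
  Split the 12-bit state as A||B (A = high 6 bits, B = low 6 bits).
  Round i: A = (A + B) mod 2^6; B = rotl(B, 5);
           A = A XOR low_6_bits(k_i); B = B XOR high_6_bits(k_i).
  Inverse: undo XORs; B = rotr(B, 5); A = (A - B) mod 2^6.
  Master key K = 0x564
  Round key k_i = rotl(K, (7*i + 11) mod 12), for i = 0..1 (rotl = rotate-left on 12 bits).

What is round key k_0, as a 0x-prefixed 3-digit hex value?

0x2B2

K = 0x564
k_0 = rotl(K, (7*0+11) mod 12) = rotl(K, 11) = 0x2B2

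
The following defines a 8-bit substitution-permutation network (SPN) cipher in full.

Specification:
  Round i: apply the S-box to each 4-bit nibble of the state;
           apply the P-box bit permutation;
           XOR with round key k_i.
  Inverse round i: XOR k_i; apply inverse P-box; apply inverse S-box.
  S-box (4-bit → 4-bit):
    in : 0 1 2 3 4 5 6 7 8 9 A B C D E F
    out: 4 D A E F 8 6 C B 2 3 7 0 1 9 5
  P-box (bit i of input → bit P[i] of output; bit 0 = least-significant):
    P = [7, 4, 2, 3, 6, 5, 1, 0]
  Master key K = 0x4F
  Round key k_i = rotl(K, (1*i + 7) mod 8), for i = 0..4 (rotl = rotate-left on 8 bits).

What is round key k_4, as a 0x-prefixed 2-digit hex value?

0x7A

K = 0x4F
k_0 = rotl(K, (1*0+7) mod 8) = rotl(K, 7) = 0xA7
k_1 = rotl(K, (1*1+7) mod 8) = rotl(K, 0) = 0x4F
k_2 = rotl(K, (1*2+7) mod 8) = rotl(K, 1) = 0x9E
k_3 = rotl(K, (1*3+7) mod 8) = rotl(K, 2) = 0x3D
k_4 = rotl(K, (1*4+7) mod 8) = rotl(K, 3) = 0x7A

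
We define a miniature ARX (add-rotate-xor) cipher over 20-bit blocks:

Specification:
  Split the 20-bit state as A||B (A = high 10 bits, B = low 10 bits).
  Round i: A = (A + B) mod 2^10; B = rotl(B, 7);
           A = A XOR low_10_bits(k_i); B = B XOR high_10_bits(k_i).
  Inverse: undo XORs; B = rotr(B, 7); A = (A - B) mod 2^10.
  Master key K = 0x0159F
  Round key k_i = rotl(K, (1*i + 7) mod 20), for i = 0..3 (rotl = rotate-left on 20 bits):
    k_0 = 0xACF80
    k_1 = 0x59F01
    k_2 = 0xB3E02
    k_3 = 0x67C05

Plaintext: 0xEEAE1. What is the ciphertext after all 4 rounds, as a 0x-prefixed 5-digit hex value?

0x350EC

s_0 = plaintext = 0xEEAE1
s_1 = Round(s_0, k_0) = 0x46E6F
s_2 = Round(s_1, k_1) = 0x22EAA
s_3 = Round(s_2, k_2) = 0x4DF9A
s_4 = Round(s_3, k_3) = 0x350EC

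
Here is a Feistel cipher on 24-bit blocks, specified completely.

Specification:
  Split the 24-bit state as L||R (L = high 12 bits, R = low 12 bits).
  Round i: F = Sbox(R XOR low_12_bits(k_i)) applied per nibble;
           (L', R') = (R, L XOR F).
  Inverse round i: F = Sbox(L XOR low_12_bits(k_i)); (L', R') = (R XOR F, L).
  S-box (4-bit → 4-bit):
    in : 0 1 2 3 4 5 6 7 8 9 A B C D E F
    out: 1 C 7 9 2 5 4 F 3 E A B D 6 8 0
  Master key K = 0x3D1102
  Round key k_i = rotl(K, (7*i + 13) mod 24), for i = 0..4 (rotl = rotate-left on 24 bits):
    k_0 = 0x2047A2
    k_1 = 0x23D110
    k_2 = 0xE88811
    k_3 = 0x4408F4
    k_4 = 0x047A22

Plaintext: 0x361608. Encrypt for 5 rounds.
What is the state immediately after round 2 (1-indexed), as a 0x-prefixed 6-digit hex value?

0xFCBE63

s_0 = plaintext = 0x361608
s_1 = Round(s_0, k_0) = 0x608FCB
s_2 = Round(s_1, k_1) = 0xFCBE63
s_3 = Round(s_2, k_2) = 0xE63B3C
s_4 = Round(s_3, k_3) = 0xB3C7B0
s_5 = Round(s_4, k_4) = 0x7B0DDB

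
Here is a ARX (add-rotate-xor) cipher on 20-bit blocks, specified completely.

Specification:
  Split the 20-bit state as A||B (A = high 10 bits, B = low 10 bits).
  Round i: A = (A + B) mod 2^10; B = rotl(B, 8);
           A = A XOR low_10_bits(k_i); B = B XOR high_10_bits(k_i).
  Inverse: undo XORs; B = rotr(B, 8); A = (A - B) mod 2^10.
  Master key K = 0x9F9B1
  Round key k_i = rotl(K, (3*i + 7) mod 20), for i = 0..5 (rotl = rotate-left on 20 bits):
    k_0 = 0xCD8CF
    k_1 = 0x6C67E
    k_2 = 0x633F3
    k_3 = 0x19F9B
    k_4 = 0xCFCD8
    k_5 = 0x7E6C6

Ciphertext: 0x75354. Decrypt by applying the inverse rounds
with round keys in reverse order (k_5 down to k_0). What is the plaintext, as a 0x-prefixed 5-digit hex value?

0x88A45

s_0 = ciphertext = 0x75354
s_1 = InvRound(s_0, k_5) = 0x172B6
s_2 = InvRound(s_1, k_4) = 0x97E25
s_3 = InvRound(s_2, k_3) = 0x2E90A
s_4 = InvRound(s_3, k_2) = 0x4C618
s_5 = InvRound(s_4, k_1) = 0x2A2A7
s_6 = InvRound(s_5, k_0) = 0x88A45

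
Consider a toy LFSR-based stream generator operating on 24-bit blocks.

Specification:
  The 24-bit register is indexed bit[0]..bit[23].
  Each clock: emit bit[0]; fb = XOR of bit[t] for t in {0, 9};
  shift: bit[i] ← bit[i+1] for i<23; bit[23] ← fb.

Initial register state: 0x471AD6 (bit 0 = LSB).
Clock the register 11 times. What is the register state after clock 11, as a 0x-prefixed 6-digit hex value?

reg_0 = 0x471AD6
clock 1: out=0, reg = 0xA38D6B
clock 2: out=1, reg = 0xD1C6B5
clock 3: out=1, reg = 0x68E35A
clock 4: out=0, reg = 0xB471AD
clock 5: out=1, reg = 0xDA38D6
clock 6: out=0, reg = 0x6D1C6B
clock 7: out=1, reg = 0xB68E35
clock 8: out=1, reg = 0x5B471A
clock 9: out=0, reg = 0xADA38D
clock 10: out=1, reg = 0x56D1C6
clock 11: out=0, reg = 0x2B68E3

0x2B68E3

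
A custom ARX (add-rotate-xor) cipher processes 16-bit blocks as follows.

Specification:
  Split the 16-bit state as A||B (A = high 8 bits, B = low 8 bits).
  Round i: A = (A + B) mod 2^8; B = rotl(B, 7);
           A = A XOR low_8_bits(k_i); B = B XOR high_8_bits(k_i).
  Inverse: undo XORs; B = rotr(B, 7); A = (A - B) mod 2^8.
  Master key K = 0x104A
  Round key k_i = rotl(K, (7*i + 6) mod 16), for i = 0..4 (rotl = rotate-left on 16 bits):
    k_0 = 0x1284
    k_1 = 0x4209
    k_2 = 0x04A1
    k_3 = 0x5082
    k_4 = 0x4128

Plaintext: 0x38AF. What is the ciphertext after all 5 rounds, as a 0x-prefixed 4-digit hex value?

s_0 = plaintext = 0x38AF
s_1 = Round(s_0, k_0) = 0x63C5
s_2 = Round(s_1, k_1) = 0x21A0
s_3 = Round(s_2, k_2) = 0x6054
s_4 = Round(s_3, k_3) = 0x367A
s_5 = Round(s_4, k_4) = 0x987C

0x987C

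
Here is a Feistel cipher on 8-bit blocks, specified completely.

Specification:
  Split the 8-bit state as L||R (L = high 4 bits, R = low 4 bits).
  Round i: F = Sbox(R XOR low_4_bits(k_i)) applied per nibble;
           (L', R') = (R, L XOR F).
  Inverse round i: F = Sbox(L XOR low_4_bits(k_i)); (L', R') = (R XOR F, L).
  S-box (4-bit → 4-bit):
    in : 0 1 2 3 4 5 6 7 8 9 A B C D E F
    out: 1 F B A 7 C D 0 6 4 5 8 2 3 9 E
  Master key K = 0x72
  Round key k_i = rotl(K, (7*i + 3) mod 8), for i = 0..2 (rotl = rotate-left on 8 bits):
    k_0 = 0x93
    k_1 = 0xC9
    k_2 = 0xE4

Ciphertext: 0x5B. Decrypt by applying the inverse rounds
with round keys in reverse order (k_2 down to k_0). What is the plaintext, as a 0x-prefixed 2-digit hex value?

0x86

s_0 = ciphertext = 0x5B
s_1 = InvRound(s_0, k_2) = 0x45
s_2 = InvRound(s_1, k_1) = 0x64
s_3 = InvRound(s_2, k_0) = 0x86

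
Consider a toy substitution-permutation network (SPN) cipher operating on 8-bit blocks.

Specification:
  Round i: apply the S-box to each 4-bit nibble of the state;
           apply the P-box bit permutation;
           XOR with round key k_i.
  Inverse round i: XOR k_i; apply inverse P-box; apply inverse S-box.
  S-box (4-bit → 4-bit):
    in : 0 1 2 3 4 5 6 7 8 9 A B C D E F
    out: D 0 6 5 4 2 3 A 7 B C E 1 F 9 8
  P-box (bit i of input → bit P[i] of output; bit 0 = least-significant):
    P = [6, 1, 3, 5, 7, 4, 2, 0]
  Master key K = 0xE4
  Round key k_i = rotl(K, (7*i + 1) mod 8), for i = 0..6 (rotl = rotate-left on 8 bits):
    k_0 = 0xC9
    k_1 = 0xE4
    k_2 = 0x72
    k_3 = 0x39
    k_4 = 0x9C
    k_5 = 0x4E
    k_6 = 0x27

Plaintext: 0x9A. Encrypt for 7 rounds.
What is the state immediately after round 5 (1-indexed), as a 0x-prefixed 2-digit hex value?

0x3C

s_0 = plaintext = 0x9A
s_1 = Round(s_0, k_0) = 0x70
s_2 = Round(s_1, k_1) = 0x9D
s_3 = Round(s_2, k_2) = 0x89
s_4 = Round(s_3, k_3) = 0xCF
s_5 = Round(s_4, k_4) = 0x3C
s_6 = Round(s_5, k_5) = 0x8A
s_7 = Round(s_6, k_6) = 0x9B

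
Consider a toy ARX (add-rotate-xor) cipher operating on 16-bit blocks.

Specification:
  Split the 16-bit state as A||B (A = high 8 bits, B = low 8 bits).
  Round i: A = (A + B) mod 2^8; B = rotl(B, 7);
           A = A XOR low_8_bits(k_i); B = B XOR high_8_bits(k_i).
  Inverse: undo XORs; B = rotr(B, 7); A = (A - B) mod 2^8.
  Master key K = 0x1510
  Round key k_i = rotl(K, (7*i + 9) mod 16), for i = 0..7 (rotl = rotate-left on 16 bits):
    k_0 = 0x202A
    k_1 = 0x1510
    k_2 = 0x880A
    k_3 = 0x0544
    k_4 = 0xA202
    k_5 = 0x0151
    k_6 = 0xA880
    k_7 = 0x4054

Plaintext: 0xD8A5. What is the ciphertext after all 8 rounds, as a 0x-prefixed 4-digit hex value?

s_0 = plaintext = 0xD8A5
s_1 = Round(s_0, k_0) = 0x57F2
s_2 = Round(s_1, k_1) = 0x596C
s_3 = Round(s_2, k_2) = 0xCFBE
s_4 = Round(s_3, k_3) = 0xC95A
s_5 = Round(s_4, k_4) = 0x218F
s_6 = Round(s_5, k_5) = 0xE1C6
s_7 = Round(s_6, k_6) = 0x27CB
s_8 = Round(s_7, k_7) = 0xA6A5

0xA6A5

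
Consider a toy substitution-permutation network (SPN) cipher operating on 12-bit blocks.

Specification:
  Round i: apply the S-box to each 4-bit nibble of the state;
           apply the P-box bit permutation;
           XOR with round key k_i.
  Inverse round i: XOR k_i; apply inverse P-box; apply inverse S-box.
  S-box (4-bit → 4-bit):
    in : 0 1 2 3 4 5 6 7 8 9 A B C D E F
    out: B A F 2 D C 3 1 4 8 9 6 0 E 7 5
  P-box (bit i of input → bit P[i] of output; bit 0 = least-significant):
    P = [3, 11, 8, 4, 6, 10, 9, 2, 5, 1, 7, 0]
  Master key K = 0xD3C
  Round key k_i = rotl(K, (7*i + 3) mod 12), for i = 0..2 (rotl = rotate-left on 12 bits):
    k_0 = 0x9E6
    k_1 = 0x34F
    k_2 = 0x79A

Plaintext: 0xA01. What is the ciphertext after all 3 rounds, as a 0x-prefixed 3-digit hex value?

0x700

s_0 = plaintext = 0xA01
s_1 = Round(s_0, k_0) = 0x593
s_2 = Round(s_1, k_1) = 0xBCA
s_3 = Round(s_2, k_2) = 0x700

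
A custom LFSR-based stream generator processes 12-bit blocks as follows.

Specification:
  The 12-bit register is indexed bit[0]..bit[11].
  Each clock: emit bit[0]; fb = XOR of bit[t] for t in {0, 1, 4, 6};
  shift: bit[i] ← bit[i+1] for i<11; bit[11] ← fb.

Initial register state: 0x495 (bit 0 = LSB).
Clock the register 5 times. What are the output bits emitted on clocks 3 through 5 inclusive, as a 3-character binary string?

reg_0 = 0x495
clock 1: out=1, reg = 0x24A
clock 2: out=0, reg = 0x125
clock 3: out=1, reg = 0x892
clock 4: out=0, reg = 0x449
clock 5: out=1, reg = 0x224

101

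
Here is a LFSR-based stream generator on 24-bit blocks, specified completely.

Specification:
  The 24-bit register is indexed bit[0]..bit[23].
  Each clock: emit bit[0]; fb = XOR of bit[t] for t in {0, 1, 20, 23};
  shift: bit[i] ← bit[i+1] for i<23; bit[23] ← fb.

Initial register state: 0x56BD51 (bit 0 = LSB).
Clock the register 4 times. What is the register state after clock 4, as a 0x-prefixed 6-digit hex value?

reg_0 = 0x56BD51
clock 1: out=1, reg = 0x2B5EA8
clock 2: out=0, reg = 0x15AF54
clock 3: out=0, reg = 0x8AD7AA
clock 4: out=0, reg = 0x456BD5

0x456BD5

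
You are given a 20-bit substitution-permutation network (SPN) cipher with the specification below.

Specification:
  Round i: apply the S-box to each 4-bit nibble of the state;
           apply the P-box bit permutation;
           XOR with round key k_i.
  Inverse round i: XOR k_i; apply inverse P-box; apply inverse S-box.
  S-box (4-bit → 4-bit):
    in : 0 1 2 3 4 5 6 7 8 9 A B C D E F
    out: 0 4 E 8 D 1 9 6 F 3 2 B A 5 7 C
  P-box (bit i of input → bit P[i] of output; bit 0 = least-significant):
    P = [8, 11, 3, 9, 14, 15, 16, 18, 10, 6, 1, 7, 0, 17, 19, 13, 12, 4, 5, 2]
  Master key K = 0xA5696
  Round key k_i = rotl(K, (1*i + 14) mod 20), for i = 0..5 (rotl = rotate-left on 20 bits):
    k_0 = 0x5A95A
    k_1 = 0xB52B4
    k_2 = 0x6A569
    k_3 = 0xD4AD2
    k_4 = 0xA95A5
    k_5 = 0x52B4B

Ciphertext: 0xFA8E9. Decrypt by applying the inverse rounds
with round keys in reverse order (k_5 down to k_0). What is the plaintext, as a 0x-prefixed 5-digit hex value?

s_0 = ciphertext = 0xFA8E9
s_1 = InvRound(s_0, k_5) = 0x17FA6
s_2 = InvRound(s_1, k_4) = 0x081EC
s_3 = InvRound(s_2, k_3) = 0x21188
s_4 = InvRound(s_3, k_2) = 0xD6BC0
s_5 = InvRound(s_4, k_1) = 0x8CA39
s_6 = InvRound(s_5, k_0) = 0x14746

0x14746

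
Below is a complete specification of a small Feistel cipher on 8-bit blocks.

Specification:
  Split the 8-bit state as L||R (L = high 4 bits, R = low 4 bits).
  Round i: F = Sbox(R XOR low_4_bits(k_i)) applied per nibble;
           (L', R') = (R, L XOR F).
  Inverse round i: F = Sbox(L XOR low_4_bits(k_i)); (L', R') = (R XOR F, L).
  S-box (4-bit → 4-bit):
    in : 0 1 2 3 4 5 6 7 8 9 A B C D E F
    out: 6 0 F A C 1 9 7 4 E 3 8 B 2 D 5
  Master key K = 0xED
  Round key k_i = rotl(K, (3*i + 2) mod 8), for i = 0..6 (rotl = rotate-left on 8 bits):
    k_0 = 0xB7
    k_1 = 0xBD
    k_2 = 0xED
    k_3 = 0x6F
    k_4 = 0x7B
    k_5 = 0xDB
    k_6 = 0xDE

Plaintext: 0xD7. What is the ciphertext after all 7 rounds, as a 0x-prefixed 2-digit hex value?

s_0 = plaintext = 0xD7
s_1 = Round(s_0, k_0) = 0x7B
s_2 = Round(s_1, k_1) = 0xBE
s_3 = Round(s_2, k_2) = 0xE1
s_4 = Round(s_3, k_3) = 0x13
s_5 = Round(s_4, k_4) = 0x35
s_6 = Round(s_5, k_5) = 0x5E
s_7 = Round(s_6, k_6) = 0xE3

0xE3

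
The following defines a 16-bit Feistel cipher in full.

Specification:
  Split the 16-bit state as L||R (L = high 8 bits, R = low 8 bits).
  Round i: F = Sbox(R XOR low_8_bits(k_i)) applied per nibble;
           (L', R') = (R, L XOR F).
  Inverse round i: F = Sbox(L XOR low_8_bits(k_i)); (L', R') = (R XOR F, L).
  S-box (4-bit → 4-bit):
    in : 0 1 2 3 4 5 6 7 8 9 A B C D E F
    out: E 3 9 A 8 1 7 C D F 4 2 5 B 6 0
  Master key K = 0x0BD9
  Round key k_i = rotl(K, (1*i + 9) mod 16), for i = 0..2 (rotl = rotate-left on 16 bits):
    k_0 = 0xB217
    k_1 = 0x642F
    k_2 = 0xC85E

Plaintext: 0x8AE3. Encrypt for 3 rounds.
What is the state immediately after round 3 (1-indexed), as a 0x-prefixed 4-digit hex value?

s_0 = plaintext = 0x8AE3
s_1 = Round(s_0, k_0) = 0xE382
s_2 = Round(s_1, k_1) = 0x82A8
s_3 = Round(s_2, k_2) = 0xA885

0xA885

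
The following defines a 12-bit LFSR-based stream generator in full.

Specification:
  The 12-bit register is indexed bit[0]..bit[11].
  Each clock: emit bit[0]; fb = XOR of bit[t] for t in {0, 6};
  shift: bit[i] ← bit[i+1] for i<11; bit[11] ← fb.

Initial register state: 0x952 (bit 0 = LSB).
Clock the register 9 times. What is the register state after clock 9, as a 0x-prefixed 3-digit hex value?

reg_0 = 0x952
clock 1: out=0, reg = 0xCA9
clock 2: out=1, reg = 0xE54
clock 3: out=0, reg = 0xF2A
clock 4: out=0, reg = 0x795
clock 5: out=1, reg = 0xBCA
clock 6: out=0, reg = 0xDE5
clock 7: out=1, reg = 0x6F2
clock 8: out=0, reg = 0xB79
clock 9: out=1, reg = 0x5BC

0x5BC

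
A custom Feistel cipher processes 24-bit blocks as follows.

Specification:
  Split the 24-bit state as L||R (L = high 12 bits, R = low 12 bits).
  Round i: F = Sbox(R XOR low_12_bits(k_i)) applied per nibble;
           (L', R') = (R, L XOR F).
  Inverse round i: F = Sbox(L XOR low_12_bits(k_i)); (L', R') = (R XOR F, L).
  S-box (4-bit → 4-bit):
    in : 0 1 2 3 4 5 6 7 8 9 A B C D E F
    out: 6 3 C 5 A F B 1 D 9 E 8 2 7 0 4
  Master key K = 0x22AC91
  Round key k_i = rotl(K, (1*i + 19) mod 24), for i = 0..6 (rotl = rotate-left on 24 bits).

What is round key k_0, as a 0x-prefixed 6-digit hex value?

K = 0x22AC91
k_0 = rotl(K, (1*0+19) mod 24) = rotl(K, 19) = 0x891564

0x891564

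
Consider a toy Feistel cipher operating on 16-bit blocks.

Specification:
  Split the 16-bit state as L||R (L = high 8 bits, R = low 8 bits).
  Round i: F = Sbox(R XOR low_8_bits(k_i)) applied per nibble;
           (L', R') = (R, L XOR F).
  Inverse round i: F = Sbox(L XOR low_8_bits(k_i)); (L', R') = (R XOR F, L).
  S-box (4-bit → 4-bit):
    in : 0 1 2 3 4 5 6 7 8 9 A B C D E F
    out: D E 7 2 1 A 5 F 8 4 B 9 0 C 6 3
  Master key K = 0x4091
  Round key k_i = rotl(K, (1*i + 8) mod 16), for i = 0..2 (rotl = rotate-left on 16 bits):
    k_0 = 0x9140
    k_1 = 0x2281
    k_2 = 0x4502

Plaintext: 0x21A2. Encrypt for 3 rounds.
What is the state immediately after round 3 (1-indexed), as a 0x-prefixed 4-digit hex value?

0xADF5

s_0 = plaintext = 0x21A2
s_1 = Round(s_0, k_0) = 0xA246
s_2 = Round(s_1, k_1) = 0x46AD
s_3 = Round(s_2, k_2) = 0xADF5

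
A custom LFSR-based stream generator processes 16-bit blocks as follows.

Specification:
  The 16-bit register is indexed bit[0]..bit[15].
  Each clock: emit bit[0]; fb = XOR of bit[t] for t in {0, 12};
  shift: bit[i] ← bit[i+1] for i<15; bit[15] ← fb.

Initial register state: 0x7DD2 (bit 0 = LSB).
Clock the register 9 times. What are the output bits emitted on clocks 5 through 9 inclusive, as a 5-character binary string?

10111

reg_0 = 0x7DD2
clock 1: out=0, reg = 0xBEE9
clock 2: out=1, reg = 0x5F74
clock 3: out=0, reg = 0xAFBA
clock 4: out=0, reg = 0x57DD
clock 5: out=1, reg = 0x2BEE
clock 6: out=0, reg = 0x15F7
clock 7: out=1, reg = 0x0AFB
clock 8: out=1, reg = 0x857D
clock 9: out=1, reg = 0xC2BE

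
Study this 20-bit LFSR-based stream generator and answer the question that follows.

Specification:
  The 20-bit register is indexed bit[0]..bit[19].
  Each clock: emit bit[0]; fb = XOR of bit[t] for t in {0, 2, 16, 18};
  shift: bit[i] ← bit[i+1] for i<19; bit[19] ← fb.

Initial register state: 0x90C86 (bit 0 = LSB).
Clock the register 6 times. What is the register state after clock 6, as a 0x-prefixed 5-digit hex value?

reg_0 = 0x90C86
clock 1: out=0, reg = 0x48643
clock 2: out=1, reg = 0x24321
clock 3: out=1, reg = 0x92190
clock 4: out=0, reg = 0xC90C8
clock 5: out=0, reg = 0xE4864
clock 6: out=0, reg = 0x72432

0x72432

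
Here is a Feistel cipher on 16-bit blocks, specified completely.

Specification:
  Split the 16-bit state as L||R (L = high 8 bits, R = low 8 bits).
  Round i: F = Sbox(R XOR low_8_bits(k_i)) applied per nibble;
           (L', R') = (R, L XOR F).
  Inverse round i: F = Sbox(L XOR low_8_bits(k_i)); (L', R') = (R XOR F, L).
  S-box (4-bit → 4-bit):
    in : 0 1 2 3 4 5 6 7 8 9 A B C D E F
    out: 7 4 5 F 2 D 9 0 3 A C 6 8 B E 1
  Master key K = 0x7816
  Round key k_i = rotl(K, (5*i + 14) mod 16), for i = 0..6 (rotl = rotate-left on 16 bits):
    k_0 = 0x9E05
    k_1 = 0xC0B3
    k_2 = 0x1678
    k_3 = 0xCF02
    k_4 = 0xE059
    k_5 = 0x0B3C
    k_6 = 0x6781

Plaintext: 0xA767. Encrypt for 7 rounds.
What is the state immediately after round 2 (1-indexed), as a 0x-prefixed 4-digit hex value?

s_0 = plaintext = 0xA767
s_1 = Round(s_0, k_0) = 0x6732
s_2 = Round(s_1, k_1) = 0x3253
s_3 = Round(s_2, k_2) = 0x5364
s_4 = Round(s_3, k_3) = 0x64CA
s_5 = Round(s_4, k_4) = 0xCACB
s_6 = Round(s_5, k_5) = 0xCBDA
s_7 = Round(s_6, k_6) = 0xDA1D

0x3253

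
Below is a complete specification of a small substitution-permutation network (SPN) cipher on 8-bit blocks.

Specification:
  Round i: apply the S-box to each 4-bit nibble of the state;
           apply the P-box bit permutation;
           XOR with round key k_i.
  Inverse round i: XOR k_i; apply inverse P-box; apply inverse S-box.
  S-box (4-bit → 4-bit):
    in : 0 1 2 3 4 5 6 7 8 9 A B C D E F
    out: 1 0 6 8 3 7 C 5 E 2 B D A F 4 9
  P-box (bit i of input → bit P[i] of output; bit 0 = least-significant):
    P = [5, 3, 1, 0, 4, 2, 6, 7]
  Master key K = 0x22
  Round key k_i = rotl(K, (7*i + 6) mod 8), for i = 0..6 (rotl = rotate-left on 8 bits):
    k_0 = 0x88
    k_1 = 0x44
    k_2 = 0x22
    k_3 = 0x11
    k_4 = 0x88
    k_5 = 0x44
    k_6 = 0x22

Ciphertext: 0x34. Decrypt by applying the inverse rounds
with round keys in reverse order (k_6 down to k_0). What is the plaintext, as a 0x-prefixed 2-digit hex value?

s_0 = ciphertext = 0x34
s_1 = InvRound(s_0, k_6) = 0x4E
s_2 = InvRound(s_1, k_5) = 0x12
s_3 = InvRound(s_2, k_4) = 0xF2
s_4 = InvRound(s_3, k_3) = 0x6B
s_5 = InvRound(s_4, k_2) = 0xEC
s_6 = InvRound(s_5, k_1) = 0x34
s_7 = InvRound(s_6, k_0) = 0xA4

0xA4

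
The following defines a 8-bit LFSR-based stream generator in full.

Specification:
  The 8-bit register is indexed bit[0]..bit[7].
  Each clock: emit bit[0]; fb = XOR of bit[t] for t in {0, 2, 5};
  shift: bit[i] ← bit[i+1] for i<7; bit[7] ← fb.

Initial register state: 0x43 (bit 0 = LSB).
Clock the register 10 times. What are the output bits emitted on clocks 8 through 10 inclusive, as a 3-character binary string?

010

reg_0 = 0x43
clock 1: out=1, reg = 0xA1
clock 2: out=1, reg = 0x50
clock 3: out=0, reg = 0x28
clock 4: out=0, reg = 0x94
clock 5: out=0, reg = 0xCA
clock 6: out=0, reg = 0x65
clock 7: out=1, reg = 0xB2
clock 8: out=0, reg = 0xD9
clock 9: out=1, reg = 0xEC
clock 10: out=0, reg = 0x76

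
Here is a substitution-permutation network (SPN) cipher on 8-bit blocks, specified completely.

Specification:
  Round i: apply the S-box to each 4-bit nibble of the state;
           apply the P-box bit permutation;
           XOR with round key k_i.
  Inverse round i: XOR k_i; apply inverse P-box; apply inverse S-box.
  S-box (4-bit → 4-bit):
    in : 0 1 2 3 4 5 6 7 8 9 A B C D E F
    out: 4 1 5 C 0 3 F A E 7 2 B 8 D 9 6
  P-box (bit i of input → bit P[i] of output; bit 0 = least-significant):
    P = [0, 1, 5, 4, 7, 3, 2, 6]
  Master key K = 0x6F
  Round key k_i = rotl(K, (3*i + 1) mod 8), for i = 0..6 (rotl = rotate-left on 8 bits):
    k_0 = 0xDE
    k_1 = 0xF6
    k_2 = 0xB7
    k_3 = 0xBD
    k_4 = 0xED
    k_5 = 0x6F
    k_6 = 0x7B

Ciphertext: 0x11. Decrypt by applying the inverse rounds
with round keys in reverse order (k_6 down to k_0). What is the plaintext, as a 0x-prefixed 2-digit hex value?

s_0 = ciphertext = 0x11
s_1 = InvRound(s_0, k_6) = 0x7F
s_2 = InvRound(s_1, k_5) = 0x4C
s_3 = InvRound(s_2, k_4) = 0x12
s_4 = InvRound(s_3, k_3) = 0x99
s_5 = InvRound(s_4, k_2) = 0xFF
s_6 = InvRound(s_5, k_1) = 0xA1
s_7 = InvRound(s_6, k_0) = 0x86

0x86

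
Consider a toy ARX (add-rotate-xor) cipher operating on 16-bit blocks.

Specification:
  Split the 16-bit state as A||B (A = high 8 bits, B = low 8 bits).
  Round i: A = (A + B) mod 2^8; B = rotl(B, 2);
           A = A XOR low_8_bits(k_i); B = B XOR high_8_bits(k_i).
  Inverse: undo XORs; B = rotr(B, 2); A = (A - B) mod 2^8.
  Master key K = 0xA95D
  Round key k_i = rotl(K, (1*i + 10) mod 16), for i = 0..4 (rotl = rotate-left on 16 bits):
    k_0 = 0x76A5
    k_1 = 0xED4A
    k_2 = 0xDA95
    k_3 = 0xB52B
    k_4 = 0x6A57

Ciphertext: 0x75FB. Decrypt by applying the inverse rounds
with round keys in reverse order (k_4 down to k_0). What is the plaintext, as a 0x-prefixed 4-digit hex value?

0x1EF9

s_0 = ciphertext = 0x75FB
s_1 = InvRound(s_0, k_4) = 0xBE64
s_2 = InvRound(s_1, k_3) = 0x2174
s_3 = InvRound(s_2, k_2) = 0x09AB
s_4 = InvRound(s_3, k_1) = 0xB291
s_5 = InvRound(s_4, k_0) = 0x1EF9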